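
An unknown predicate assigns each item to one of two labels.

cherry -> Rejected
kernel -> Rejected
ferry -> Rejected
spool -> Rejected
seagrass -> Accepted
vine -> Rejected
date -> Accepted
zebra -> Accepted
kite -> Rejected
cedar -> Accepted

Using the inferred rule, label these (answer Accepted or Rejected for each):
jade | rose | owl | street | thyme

Accepted, Rejected, Rejected, Rejected, Rejected

The classifier is using: contains 'a'.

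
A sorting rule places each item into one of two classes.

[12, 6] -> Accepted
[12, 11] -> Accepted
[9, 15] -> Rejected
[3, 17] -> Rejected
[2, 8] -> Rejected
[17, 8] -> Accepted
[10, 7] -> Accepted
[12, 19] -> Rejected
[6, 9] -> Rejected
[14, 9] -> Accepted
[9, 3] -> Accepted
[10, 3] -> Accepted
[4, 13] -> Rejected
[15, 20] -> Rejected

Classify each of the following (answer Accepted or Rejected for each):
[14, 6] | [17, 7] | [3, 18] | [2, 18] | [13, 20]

'Accepted' ⟺ first > second.
[14, 6] — 14 > 6, hence Accepted. [17, 7] — 17 > 7, hence Accepted. [3, 18] — 3 < 18, hence Rejected. [2, 18] — 2 < 18, hence Rejected. [13, 20] — 13 < 20, hence Rejected.

Accepted, Accepted, Rejected, Rejected, Rejected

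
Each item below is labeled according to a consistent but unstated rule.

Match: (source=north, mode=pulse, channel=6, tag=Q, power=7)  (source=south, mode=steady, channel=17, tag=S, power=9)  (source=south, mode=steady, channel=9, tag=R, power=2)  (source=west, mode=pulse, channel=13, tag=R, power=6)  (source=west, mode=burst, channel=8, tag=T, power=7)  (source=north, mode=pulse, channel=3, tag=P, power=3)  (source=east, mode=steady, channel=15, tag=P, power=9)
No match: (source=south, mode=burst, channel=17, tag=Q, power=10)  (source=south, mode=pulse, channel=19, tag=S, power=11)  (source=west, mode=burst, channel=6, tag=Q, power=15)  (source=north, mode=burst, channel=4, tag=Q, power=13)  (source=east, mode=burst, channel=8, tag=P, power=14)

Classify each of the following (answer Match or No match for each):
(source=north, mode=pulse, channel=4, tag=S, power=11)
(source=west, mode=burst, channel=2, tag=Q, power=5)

No match, Match

'Match' ⟺ power ≤ 9.
(source=north, mode=pulse, channel=4, tag=S, power=11): power = 11, does not fit → No match.
(source=west, mode=burst, channel=2, tag=Q, power=5): power = 5, meets the rule → Match.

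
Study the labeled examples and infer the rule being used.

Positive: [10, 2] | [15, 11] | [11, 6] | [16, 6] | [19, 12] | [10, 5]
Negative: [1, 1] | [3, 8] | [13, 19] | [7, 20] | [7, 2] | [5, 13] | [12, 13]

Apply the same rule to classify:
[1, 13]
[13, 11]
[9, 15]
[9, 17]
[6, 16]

Negative, Positive, Negative, Negative, Negative

'Positive' ⟺ first > second AND sum ≥ 11.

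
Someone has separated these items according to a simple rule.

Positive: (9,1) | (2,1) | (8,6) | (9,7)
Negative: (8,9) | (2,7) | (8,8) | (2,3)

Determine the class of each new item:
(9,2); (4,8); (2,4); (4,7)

The common property of the 'Positive' items is: first > second. No 'Negative' item has it.

Positive, Negative, Negative, Negative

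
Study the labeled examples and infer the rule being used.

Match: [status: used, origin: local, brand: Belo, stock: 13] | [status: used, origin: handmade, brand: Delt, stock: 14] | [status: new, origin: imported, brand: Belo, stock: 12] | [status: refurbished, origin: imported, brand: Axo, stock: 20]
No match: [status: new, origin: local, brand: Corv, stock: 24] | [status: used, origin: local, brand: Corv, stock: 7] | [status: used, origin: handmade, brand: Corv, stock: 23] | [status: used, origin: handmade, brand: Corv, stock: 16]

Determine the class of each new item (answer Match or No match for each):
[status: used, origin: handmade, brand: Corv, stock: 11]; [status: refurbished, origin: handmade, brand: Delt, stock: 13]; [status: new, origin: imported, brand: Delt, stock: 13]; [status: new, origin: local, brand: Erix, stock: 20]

No match, Match, Match, Match

A rule that fits every label: brand is not Corv — true of each 'Match' example, false of each 'No match' one.
No match: [status: used, origin: handmade, brand: Corv, stock: 11], since brand is Corv.
Match: [status: refurbished, origin: handmade, brand: Delt, stock: 13], since brand is Delt.
Match: [status: new, origin: imported, brand: Delt, stock: 13], since brand is Delt.
Match: [status: new, origin: local, brand: Erix, stock: 20], since brand is Erix.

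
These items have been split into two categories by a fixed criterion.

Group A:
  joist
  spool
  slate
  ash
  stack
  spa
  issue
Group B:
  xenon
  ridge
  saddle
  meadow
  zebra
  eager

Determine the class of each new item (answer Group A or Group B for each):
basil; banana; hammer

Group A, Group B, Group B

The rule appears to be: odd length AND contains 's'.
basil: length 5, has 's' — matches, so Group A.
banana: length 6, no 's' — doesn't qualify, so Group B.
hammer: length 6, no 's' — doesn't qualify, so Group B.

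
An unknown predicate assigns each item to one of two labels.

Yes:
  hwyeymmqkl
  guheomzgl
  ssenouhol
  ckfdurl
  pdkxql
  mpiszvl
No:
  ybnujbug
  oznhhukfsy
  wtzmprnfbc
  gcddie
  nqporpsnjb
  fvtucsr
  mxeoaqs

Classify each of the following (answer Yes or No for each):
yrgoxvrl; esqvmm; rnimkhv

The common property of the 'Yes' items is: contains 'l'. No 'No' item has it.
yrgoxvrl — has 'l', hence Yes.
esqvmm — no 'l', hence No.
rnimkhv — no 'l', hence No.

Yes, No, No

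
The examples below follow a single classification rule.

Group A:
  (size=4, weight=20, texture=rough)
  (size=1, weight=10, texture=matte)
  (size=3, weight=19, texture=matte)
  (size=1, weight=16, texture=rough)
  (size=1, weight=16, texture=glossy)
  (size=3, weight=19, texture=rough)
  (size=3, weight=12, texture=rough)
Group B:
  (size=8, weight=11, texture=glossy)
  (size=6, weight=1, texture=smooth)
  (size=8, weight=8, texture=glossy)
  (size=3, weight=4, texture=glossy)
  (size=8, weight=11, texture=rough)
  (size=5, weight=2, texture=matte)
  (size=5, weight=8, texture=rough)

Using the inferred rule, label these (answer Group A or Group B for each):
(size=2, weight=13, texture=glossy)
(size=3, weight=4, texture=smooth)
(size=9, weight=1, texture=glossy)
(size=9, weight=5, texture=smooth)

Group A, Group B, Group B, Group B

Rule: size ≤ 4 AND weight ≥ 8. This holds for each 'Group A' example and fails for each 'Group B' one.
(size=2, weight=13, texture=glossy): size = 2, weight = 13, satisfies this → Group A.
(size=3, weight=4, texture=smooth): size = 3, weight = 4, lacks this property → Group B.
(size=9, weight=1, texture=glossy): size = 9, weight = 1, lacks this property → Group B.
(size=9, weight=5, texture=smooth): size = 9, weight = 5, lacks this property → Group B.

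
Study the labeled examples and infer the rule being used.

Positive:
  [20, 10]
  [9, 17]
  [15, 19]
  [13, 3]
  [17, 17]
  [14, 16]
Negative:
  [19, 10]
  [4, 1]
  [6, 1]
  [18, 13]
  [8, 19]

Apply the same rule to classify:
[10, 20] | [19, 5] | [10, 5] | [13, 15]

Positive, Positive, Negative, Positive

Rule: sum is even. This holds for each 'Positive' example and fails for each 'Negative' one.
[10, 20] — 10+20 = 30, hence Positive.
[19, 5] — 19+5 = 24, hence Positive.
[10, 5] — 10+5 = 15, hence Negative.
[13, 15] — 13+15 = 28, hence Positive.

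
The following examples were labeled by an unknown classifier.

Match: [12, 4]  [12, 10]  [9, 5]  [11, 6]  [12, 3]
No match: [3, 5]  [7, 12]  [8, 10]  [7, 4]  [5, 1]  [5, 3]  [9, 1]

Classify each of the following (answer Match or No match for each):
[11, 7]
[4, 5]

The pattern is that an item is 'Match' exactly when: first > second AND sum ≥ 14.
[11, 7] → 11 > 7, 11+7 = 18 → Match. [4, 5] → 4 < 5, 4+5 = 9 → No match.

Match, No match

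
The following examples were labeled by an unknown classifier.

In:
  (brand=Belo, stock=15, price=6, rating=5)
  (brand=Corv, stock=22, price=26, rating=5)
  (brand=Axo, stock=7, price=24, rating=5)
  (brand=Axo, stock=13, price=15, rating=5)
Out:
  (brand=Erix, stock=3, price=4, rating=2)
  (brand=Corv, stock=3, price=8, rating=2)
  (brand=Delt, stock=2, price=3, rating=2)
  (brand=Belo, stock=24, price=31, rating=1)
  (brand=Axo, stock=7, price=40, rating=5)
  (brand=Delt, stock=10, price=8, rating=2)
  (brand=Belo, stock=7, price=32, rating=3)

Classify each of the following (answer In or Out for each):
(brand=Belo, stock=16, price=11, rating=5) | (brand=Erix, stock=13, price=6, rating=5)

'In' ⟺ price ≤ 26 AND rating = 5.
In: (brand=Belo, stock=16, price=11, rating=5), since price = 11, rating = 5.
In: (brand=Erix, stock=13, price=6, rating=5), since price = 6, rating = 5.

In, In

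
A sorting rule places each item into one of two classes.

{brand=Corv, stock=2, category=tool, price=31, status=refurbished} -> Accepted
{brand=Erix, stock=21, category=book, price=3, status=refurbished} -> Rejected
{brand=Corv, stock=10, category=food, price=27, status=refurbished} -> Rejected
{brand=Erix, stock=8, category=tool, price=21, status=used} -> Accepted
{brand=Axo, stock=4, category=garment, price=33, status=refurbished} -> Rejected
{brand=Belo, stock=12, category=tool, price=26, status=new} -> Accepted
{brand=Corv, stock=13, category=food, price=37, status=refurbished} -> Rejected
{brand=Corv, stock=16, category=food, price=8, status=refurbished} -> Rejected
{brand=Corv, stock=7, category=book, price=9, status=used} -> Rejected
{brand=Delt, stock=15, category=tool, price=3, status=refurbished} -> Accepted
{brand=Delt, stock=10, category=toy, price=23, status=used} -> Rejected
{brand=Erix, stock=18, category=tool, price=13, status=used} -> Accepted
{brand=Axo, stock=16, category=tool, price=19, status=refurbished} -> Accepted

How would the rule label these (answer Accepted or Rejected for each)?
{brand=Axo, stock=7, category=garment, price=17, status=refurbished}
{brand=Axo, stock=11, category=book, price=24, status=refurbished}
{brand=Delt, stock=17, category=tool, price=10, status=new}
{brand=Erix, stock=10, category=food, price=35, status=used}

The distinguishing property — category is tool — holds for all the 'Accepted' cases and none of the 'Rejected' cases.

Rejected, Rejected, Accepted, Rejected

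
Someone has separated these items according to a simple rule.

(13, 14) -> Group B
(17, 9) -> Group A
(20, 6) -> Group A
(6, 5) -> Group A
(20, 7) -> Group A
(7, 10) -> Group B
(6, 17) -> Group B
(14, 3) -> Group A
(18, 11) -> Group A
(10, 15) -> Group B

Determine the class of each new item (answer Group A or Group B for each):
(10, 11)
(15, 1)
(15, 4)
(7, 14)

The simplest hypothesis consistent with all the labels is: first > second.

Group B, Group A, Group A, Group B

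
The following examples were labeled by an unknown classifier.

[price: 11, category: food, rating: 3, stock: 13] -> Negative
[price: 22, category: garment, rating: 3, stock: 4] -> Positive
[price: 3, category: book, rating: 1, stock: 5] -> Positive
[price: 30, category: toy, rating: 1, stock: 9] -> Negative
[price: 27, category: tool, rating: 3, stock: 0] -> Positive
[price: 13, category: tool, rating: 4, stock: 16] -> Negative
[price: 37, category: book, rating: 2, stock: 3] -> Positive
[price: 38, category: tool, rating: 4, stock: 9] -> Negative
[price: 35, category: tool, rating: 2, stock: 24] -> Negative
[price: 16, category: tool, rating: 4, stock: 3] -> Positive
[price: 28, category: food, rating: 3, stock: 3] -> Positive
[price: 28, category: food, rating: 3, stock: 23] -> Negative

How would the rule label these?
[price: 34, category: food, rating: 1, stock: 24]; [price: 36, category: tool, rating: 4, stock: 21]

The rule appears to be: stock ≤ 5.
[price: 34, category: food, rating: 1, stock: 24] — stock = 24, hence Negative.
[price: 36, category: tool, rating: 4, stock: 21] — stock = 21, hence Negative.

Negative, Negative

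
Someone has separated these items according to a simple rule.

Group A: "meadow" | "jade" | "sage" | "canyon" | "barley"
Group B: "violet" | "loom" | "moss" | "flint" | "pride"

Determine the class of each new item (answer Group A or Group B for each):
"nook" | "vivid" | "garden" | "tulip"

Group B, Group B, Group A, Group B

The rule appears to be: contains 'a'.
"nook": no 'a', fails this test → Group B. "vivid": no 'a', fails this test → Group B. "garden": has 'a', fits → Group A. "tulip": no 'a', fails this test → Group B.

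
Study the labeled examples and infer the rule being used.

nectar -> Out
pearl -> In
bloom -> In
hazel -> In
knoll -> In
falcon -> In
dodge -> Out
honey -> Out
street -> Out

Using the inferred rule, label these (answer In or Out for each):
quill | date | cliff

In, Out, In

The classifier is using: contains 'l'.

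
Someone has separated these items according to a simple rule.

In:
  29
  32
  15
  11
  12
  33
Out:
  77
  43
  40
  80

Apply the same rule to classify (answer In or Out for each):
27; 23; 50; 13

In, In, Out, In

A rule that fits every label: at most 33 — true of each 'In' example, false of each 'Out' one.
27: In (27 ≤ 33).
23: In (23 ≤ 33).
50: Out (50 > 33).
13: In (13 ≤ 33).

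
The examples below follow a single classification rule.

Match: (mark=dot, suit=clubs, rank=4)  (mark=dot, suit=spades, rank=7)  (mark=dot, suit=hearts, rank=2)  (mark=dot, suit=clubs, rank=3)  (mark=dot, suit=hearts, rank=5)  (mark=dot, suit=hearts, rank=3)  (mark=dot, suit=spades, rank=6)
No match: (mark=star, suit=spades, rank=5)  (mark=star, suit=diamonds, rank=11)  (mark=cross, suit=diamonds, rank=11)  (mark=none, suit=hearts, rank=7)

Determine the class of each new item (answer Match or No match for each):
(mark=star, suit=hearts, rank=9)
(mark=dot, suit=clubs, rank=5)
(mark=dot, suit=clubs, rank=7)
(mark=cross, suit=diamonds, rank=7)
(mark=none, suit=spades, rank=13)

No match, Match, Match, No match, No match

The common property of the 'Match' items is: mark is dot. No 'No match' item has it.
(mark=star, suit=hearts, rank=9) — mark is star, hence No match.
(mark=dot, suit=clubs, rank=5) — mark is dot, hence Match.
(mark=dot, suit=clubs, rank=7) — mark is dot, hence Match.
(mark=cross, suit=diamonds, rank=7) — mark is cross, hence No match.
(mark=none, suit=spades, rank=13) — mark is none, hence No match.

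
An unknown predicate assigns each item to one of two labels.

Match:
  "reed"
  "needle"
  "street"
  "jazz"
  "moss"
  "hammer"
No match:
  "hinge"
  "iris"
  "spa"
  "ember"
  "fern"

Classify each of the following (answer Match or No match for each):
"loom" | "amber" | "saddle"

Match, No match, Match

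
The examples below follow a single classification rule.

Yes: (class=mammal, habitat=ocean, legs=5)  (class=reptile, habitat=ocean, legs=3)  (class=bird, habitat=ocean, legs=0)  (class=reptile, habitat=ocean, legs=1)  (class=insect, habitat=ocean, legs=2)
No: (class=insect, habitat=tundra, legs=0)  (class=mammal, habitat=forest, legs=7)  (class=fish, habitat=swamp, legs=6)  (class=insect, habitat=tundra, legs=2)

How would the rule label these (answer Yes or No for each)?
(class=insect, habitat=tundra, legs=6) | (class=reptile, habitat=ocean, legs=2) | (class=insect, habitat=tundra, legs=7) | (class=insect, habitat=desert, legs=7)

No, Yes, No, No

The simplest hypothesis consistent with all the labels is: habitat is ocean.
(class=insect, habitat=tundra, legs=6): No (habitat is tundra).
(class=reptile, habitat=ocean, legs=2): Yes (habitat is ocean).
(class=insect, habitat=tundra, legs=7): No (habitat is tundra).
(class=insect, habitat=desert, legs=7): No (habitat is desert).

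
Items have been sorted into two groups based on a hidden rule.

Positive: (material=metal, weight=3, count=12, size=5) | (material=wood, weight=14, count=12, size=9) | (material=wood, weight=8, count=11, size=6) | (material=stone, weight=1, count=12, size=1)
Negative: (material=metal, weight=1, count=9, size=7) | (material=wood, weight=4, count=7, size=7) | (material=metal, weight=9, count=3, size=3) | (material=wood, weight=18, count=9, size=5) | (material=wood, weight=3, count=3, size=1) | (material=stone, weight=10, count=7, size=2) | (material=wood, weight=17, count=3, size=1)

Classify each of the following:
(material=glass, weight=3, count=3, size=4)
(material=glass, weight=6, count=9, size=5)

Negative, Negative

A rule that fits every label: count ≥ 11 — true of each 'Positive' example, false of each 'Negative' one.
(material=glass, weight=3, count=3, size=4) → count = 3 → Negative.
(material=glass, weight=6, count=9, size=5) → count = 9 → Negative.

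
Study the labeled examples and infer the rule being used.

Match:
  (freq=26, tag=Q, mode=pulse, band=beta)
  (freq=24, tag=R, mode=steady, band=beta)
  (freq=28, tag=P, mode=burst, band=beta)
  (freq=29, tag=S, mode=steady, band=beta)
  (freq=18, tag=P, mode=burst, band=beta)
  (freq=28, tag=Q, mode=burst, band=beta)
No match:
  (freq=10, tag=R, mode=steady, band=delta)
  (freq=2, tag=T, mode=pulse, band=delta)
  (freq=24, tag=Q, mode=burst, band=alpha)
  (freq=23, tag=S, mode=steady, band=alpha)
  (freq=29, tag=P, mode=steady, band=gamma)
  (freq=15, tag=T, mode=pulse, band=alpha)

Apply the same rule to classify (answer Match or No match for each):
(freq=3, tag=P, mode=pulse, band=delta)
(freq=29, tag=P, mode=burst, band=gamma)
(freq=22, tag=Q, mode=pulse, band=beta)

No match, No match, Match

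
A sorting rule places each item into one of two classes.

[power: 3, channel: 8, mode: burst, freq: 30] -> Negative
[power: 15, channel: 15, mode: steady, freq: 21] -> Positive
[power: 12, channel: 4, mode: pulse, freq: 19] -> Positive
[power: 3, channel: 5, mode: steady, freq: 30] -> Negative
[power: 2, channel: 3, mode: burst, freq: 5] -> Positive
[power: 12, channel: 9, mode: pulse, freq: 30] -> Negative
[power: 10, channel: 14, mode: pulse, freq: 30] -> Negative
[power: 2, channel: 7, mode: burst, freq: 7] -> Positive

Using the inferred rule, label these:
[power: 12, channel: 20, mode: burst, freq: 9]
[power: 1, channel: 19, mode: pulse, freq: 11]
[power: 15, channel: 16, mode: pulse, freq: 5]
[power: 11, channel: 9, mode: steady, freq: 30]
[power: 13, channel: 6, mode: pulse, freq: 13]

Rule: freq ≤ 21. This holds for each 'Positive' example and fails for each 'Negative' one.

Positive, Positive, Positive, Negative, Positive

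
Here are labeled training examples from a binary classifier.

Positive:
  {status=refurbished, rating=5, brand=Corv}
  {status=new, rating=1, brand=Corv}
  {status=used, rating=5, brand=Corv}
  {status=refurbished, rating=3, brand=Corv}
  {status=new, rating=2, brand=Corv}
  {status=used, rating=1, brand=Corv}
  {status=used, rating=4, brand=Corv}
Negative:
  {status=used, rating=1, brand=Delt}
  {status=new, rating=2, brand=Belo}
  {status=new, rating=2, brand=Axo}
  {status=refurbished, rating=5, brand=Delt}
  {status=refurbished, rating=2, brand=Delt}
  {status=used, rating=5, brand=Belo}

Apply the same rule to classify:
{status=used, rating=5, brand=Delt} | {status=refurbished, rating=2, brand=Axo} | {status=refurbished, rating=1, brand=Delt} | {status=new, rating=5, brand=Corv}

Negative, Negative, Negative, Positive

Every 'Positive' example satisfies: brand is Corv. None of the 'Negative' examples do.
{status=used, rating=5, brand=Delt}: brand is Delt — fails the rule, so Negative. {status=refurbished, rating=2, brand=Axo}: brand is Axo — fails the rule, so Negative. {status=refurbished, rating=1, brand=Delt}: brand is Delt — fails the rule, so Negative. {status=new, rating=5, brand=Corv}: brand is Corv — meets the rule, so Positive.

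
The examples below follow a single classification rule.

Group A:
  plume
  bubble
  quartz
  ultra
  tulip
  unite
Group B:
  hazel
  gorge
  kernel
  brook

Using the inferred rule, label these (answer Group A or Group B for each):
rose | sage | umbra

One predicate separates the groups cleanly: contains 'u'.
rose → no 'u' → Group B.
sage → no 'u' → Group B.
umbra → has 'u' → Group A.

Group B, Group B, Group A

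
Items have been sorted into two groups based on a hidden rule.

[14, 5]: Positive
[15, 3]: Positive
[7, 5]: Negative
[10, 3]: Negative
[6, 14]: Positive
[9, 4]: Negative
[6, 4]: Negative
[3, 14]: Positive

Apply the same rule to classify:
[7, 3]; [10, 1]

All 'Positive' examples share one property — sum ≥ 17 — and every 'Negative' example lacks it.

Negative, Negative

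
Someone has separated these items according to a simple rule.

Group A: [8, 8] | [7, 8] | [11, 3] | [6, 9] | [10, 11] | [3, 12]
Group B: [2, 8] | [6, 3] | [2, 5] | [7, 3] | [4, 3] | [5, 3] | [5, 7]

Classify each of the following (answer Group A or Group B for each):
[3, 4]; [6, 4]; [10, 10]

Group B, Group B, Group A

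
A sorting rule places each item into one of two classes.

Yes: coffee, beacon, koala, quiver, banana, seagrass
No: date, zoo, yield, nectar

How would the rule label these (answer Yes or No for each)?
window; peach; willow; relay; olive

No, No, No, No, Yes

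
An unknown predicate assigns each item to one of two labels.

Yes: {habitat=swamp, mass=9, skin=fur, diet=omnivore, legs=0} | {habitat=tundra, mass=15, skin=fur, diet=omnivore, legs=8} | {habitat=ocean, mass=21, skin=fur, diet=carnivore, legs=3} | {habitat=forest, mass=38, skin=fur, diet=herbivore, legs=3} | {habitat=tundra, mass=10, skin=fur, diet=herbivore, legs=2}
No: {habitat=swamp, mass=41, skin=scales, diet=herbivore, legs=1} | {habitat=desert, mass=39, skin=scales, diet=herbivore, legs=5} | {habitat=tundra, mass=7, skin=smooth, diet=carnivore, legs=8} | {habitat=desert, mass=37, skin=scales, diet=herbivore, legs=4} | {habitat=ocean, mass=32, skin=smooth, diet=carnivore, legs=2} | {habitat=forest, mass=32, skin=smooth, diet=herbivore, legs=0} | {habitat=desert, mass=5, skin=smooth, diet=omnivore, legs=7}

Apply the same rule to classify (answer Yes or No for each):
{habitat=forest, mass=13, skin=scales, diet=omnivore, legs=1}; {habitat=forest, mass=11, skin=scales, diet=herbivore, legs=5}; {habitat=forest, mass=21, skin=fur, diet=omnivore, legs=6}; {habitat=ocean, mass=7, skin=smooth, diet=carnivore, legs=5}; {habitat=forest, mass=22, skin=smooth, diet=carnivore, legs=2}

No, No, Yes, No, No

'Yes' ⟺ skin is fur.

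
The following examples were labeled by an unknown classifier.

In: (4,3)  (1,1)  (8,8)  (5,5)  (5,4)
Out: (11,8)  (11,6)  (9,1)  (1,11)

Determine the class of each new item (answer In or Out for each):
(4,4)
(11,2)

In, Out

The common property of the 'In' items is: max ≤ 8. No 'Out' item has it.
(4,4): max 4 — meets the rule, so In. (11,2): max 11 — fails the rule, so Out.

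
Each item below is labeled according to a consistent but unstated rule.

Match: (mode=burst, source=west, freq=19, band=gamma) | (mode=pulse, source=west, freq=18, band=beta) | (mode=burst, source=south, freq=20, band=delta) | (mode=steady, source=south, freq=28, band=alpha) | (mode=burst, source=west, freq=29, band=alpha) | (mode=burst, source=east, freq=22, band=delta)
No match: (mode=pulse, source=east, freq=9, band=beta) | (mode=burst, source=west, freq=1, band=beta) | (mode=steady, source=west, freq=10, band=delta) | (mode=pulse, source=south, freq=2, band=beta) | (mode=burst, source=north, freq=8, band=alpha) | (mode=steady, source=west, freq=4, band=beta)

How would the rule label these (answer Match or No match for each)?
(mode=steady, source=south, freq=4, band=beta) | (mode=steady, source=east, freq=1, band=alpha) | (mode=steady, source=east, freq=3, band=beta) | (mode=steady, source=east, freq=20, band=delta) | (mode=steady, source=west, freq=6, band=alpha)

No match, No match, No match, Match, No match

The pattern is that an item is 'Match' exactly when: freq ≥ 18.
(mode=steady, source=south, freq=4, band=beta): freq = 4 — doesn't qualify, so No match.
(mode=steady, source=east, freq=1, band=alpha): freq = 1 — doesn't qualify, so No match.
(mode=steady, source=east, freq=3, band=beta): freq = 3 — doesn't qualify, so No match.
(mode=steady, source=east, freq=20, band=delta): freq = 20 — qualifies, so Match.
(mode=steady, source=west, freq=6, band=alpha): freq = 6 — doesn't qualify, so No match.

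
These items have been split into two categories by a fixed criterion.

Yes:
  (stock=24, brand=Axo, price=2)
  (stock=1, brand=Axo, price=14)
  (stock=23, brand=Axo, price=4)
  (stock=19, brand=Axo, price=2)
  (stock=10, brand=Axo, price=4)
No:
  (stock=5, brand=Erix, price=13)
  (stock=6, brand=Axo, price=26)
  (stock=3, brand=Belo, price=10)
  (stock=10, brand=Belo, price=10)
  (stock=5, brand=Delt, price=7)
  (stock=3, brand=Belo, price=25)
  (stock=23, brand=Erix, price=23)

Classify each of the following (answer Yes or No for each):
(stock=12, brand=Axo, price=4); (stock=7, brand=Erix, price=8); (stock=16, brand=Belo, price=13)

Yes, No, No

Every 'Yes' example satisfies: brand is Axo AND price ≤ 14. None of the 'No' examples do.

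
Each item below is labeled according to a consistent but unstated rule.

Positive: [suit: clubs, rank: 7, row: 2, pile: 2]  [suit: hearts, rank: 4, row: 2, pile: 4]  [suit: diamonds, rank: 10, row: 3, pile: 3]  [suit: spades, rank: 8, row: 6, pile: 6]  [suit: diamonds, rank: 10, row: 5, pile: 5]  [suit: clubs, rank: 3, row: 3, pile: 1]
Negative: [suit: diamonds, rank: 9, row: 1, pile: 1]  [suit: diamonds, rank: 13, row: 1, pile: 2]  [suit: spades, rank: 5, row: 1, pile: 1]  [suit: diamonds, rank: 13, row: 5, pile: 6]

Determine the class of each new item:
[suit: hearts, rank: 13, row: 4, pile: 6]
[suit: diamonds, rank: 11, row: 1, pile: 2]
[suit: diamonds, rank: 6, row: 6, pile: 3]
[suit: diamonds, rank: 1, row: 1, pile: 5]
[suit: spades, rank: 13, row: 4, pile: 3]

The rule appears to be: rank ≤ 10 AND row ≥ 2.
[suit: hearts, rank: 13, row: 4, pile: 6]: rank = 13, row = 4 — fails this test, so Negative.
[suit: diamonds, rank: 11, row: 1, pile: 2]: rank = 11, row = 1 — fails this test, so Negative.
[suit: diamonds, rank: 6, row: 6, pile: 3]: rank = 6, row = 6 — checks out, so Positive.
[suit: diamonds, rank: 1, row: 1, pile: 5]: rank = 1, row = 1 — fails this test, so Negative.
[suit: spades, rank: 13, row: 4, pile: 3]: rank = 13, row = 4 — fails this test, so Negative.

Negative, Negative, Positive, Negative, Negative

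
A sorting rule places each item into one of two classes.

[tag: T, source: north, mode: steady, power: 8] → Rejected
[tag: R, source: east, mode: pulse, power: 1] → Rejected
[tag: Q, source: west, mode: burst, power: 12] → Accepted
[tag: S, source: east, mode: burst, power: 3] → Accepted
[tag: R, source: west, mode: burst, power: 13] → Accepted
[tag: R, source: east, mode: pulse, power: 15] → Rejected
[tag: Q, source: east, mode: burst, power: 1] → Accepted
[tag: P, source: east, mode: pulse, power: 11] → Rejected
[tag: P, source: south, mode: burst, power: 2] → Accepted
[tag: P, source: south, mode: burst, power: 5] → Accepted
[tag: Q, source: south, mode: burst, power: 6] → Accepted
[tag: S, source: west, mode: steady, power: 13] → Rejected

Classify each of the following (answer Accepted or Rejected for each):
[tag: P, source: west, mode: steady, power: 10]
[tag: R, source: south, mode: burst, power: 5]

Looking at the examples, the only property every 'Accepted' case has and every 'Rejected' case lacks is: mode is burst.
[tag: P, source: west, mode: steady, power: 10] — mode is steady, hence Rejected. [tag: R, source: south, mode: burst, power: 5] — mode is burst, hence Accepted.

Rejected, Accepted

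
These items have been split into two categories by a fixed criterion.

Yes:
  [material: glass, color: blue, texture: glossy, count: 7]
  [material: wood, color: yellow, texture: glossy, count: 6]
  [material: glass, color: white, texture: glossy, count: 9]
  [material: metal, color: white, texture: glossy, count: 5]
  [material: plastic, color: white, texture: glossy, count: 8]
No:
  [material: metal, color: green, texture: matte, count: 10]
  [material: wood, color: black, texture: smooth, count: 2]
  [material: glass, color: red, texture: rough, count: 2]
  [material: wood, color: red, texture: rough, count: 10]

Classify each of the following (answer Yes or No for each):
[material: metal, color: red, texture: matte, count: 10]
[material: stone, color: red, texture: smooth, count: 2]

No, No

The classifier is using: texture is glossy.
[material: metal, color: red, texture: matte, count: 10] → texture is matte → No.
[material: stone, color: red, texture: smooth, count: 2] → texture is smooth → No.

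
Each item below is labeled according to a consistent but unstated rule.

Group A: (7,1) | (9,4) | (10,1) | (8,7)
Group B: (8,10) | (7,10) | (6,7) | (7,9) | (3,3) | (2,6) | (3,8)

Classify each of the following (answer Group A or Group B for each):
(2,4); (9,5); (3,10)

Group B, Group A, Group B

The pattern is that an item is 'Group A' exactly when: first > second.
(2,4): 2 < 4, does not fit → Group B. (9,5): 9 > 5, matches → Group A. (3,10): 3 < 10, does not fit → Group B.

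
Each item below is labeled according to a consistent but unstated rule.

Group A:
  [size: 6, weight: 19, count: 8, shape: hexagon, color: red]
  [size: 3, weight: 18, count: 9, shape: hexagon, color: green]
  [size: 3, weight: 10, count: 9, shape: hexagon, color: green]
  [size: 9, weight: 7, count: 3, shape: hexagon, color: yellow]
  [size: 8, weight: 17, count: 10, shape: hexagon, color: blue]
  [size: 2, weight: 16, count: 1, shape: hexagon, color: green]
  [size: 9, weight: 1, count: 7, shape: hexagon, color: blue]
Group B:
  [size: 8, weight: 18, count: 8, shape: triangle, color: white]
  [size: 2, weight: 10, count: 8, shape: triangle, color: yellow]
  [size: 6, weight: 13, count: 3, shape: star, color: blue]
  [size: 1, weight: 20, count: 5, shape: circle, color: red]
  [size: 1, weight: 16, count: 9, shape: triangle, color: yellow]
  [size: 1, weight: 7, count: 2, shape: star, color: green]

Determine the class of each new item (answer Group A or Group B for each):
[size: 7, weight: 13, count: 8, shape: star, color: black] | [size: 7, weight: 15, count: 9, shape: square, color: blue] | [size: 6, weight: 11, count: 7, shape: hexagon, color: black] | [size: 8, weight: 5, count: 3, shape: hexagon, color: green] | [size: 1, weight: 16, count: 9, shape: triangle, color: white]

Group B, Group B, Group A, Group A, Group B

Every 'Group A' example satisfies: shape is hexagon. None of the 'Group B' examples do.
[size: 7, weight: 13, count: 8, shape: star, color: black]: shape is star — does not satisfy this, so Group B.
[size: 7, weight: 15, count: 9, shape: square, color: blue]: shape is square — does not satisfy this, so Group B.
[size: 6, weight: 11, count: 7, shape: hexagon, color: black]: shape is hexagon — has this property, so Group A.
[size: 8, weight: 5, count: 3, shape: hexagon, color: green]: shape is hexagon — has this property, so Group A.
[size: 1, weight: 16, count: 9, shape: triangle, color: white]: shape is triangle — does not satisfy this, so Group B.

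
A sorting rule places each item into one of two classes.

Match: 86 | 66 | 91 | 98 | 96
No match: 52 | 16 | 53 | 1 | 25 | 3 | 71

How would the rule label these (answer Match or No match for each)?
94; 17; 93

Match, No match, Match

The distinguishing property — digit sum ≥ 9 — holds for all the 'Match' cases and none of the 'No match' cases.
Match: 94, since digit sum 9+4 = 13.
No match: 17, since digit sum 1+7 = 8.
Match: 93, since digit sum 9+3 = 12.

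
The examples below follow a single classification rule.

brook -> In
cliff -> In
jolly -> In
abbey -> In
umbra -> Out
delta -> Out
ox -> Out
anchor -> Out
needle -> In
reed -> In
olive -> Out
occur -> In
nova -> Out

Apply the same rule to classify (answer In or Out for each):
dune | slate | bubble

Out, Out, In

The rule appears to be: has a double letter.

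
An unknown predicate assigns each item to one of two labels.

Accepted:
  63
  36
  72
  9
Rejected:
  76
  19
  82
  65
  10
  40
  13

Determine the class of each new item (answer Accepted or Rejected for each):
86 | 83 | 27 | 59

Rejected, Rejected, Accepted, Rejected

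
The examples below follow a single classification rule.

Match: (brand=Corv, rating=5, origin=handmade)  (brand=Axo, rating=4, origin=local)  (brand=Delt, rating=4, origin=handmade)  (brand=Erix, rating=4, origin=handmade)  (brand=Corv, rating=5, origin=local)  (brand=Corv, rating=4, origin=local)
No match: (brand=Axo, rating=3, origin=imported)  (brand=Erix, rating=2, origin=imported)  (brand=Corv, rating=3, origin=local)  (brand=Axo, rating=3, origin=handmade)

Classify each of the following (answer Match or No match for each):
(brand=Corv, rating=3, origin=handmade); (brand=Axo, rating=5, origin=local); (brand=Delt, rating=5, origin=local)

All 'Match' examples share one property — rating ≥ 4 — and every 'No match' example lacks it.
(brand=Corv, rating=3, origin=handmade) → rating = 3 → No match.
(brand=Axo, rating=5, origin=local) → rating = 5 → Match.
(brand=Delt, rating=5, origin=local) → rating = 5 → Match.

No match, Match, Match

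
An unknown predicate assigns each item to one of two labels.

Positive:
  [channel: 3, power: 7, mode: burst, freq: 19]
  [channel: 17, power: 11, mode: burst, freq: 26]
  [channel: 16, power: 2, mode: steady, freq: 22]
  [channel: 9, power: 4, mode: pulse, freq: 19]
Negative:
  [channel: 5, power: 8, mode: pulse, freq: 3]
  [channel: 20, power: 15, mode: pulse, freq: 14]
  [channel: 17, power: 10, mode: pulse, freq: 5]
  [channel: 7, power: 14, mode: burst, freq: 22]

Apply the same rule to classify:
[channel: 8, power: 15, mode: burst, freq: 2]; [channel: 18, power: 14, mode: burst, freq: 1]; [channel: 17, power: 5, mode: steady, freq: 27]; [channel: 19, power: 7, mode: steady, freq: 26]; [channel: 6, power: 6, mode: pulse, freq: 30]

The common property of the 'Positive' items is: freq ≥ 14 AND power ≤ 11. No 'Negative' item has it.
[channel: 8, power: 15, mode: burst, freq: 2]: freq = 2, power = 15, fails the rule → Negative. [channel: 18, power: 14, mode: burst, freq: 1]: freq = 1, power = 14, fails the rule → Negative. [channel: 17, power: 5, mode: steady, freq: 27]: freq = 27, power = 5, satisfies this → Positive. [channel: 19, power: 7, mode: steady, freq: 26]: freq = 26, power = 7, satisfies this → Positive. [channel: 6, power: 6, mode: pulse, freq: 30]: freq = 30, power = 6, satisfies this → Positive.

Negative, Negative, Positive, Positive, Positive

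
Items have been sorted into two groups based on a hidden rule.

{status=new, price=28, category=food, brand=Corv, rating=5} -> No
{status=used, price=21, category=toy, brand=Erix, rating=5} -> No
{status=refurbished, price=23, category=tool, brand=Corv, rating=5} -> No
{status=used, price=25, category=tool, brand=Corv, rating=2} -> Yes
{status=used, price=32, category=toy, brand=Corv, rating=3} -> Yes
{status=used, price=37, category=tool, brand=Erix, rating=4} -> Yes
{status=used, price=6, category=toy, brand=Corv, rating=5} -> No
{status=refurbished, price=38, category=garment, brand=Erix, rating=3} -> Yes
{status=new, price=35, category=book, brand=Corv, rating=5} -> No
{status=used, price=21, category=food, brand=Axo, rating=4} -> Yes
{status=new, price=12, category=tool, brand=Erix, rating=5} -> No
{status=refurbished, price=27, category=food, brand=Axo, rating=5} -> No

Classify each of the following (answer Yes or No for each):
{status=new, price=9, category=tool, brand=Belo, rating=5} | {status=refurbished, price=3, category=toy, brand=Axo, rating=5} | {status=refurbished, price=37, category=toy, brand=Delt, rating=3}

No, No, Yes

Rule: rating ≤ 4. This holds for each 'Yes' example and fails for each 'No' one.
{status=new, price=9, category=tool, brand=Belo, rating=5}: rating = 5, fails the rule → No.
{status=refurbished, price=3, category=toy, brand=Axo, rating=5}: rating = 5, fails the rule → No.
{status=refurbished, price=37, category=toy, brand=Delt, rating=3}: rating = 3, qualifies → Yes.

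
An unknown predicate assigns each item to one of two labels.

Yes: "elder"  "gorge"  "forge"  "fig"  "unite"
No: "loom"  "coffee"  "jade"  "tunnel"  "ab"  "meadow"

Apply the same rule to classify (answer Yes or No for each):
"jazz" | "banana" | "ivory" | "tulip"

No, No, Yes, Yes

The simplest hypothesis consistent with all the labels is: odd length.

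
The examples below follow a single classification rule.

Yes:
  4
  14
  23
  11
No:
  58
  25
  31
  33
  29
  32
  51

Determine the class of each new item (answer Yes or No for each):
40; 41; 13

No, No, Yes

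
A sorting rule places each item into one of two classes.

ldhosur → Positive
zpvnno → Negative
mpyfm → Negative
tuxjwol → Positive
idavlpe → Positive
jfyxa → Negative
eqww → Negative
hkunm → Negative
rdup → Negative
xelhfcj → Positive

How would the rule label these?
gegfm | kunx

Negative, Negative

The common property of the 'Positive' items is: contains 'l'. No 'Negative' item has it.
gegfm: no 'l', fails the rule → Negative.
kunx: no 'l', fails the rule → Negative.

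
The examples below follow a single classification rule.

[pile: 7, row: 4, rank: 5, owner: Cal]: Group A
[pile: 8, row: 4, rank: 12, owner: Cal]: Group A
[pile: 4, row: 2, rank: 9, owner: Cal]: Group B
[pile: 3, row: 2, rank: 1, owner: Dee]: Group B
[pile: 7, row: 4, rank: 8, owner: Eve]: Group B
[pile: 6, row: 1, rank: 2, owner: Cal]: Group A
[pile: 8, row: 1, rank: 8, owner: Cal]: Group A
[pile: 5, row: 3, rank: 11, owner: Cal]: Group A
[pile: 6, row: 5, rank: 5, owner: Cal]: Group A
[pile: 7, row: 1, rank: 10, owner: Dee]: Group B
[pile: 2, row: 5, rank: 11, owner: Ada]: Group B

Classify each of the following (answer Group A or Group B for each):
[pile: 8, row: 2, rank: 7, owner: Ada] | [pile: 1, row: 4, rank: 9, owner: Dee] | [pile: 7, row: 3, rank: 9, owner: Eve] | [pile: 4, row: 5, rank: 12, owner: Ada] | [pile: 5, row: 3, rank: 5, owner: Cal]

A rule that fits every label: owner is Cal AND pile ≥ 5 — true of each 'Group A' example, false of each 'Group B' one.

Group B, Group B, Group B, Group B, Group A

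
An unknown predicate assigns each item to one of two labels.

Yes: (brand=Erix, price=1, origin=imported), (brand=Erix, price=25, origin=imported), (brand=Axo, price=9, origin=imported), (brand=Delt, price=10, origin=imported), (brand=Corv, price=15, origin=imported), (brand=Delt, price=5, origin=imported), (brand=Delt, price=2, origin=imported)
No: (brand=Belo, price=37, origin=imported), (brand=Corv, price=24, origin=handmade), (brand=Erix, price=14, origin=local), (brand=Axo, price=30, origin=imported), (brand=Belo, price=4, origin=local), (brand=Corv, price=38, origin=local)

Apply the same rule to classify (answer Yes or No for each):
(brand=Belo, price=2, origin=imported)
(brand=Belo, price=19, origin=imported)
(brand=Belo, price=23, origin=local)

Yes, Yes, No

The distinguishing property — origin is imported AND price ≤ 25 — holds for all the 'Yes' cases and none of the 'No' cases.
(brand=Belo, price=2, origin=imported): Yes (origin is imported, price = 2). (brand=Belo, price=19, origin=imported): Yes (origin is imported, price = 19). (brand=Belo, price=23, origin=local): No (origin is local, price = 23).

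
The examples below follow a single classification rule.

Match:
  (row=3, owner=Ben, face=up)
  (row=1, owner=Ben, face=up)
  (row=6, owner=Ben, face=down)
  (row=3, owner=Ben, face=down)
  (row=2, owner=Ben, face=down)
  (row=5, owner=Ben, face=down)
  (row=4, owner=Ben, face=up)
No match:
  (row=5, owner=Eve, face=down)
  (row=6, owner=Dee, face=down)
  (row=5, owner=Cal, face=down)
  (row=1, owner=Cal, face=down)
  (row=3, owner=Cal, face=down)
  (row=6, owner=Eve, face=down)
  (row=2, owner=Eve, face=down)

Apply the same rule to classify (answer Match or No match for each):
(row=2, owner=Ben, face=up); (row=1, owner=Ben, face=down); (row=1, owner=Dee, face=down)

All 'Match' examples share one property — owner is Ben — and every 'No match' example lacks it.
(row=2, owner=Ben, face=up) → owner is Ben → Match. (row=1, owner=Ben, face=down) → owner is Ben → Match. (row=1, owner=Dee, face=down) → owner is Dee → No match.

Match, Match, No match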